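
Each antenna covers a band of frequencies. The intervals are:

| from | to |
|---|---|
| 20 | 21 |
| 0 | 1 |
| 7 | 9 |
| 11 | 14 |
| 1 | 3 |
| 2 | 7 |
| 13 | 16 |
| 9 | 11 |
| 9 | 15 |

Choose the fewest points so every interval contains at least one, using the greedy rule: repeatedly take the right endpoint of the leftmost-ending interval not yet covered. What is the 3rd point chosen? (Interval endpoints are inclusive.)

11

Process intervals by earliest right end; each time one isn't hit yet, stab at its right endpoint.
By right end: [0,1]  [1,3]  [2,7]  [7,9]  [9,11]  [11,14]  [9,15]  [13,16]  [20,21]
[0,1] uncovered → point at 1; [2,7] uncovered → point at 7; [9,11] uncovered → point at 11; [13,16] uncovered → point at 16; [20,21] uncovered → point at 21.
Points: 1, 7, 11, 16, 21 (5 total).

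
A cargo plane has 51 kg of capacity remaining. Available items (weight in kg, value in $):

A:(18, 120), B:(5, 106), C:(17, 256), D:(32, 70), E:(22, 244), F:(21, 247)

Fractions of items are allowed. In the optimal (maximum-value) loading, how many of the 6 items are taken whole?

3

Sort by value per unit weight and fill in that order.
Ratios (sorted): B 21.20, C 15.06, F 11.76, E 11.09, A 6.67, D 2.19
take B (5 @ 106); take C (17 @ 256); take F (21 @ 247); take 8/22 of E → 88.73. Capacity used 51/51.
3 item(s) taken whole; one partial (take 8/22 of E).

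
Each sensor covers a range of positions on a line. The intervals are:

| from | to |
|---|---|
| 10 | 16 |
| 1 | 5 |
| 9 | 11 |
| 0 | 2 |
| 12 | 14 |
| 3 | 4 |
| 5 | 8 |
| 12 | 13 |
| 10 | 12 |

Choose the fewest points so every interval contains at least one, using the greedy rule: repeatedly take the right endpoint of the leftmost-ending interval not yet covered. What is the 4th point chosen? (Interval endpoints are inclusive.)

11

By right end: [0,2]  [3,4]  [1,5]  [5,8]  [9,11]  [10,12]  [12,13]  [12,14]  [10,16]
[0,2] uncovered → point at 2; [3,4] uncovered → point at 4; [5,8] uncovered → point at 8; [9,11] uncovered → point at 11; [12,13] uncovered → point at 13.
Points: 2, 4, 8, 11, 13 (5 total).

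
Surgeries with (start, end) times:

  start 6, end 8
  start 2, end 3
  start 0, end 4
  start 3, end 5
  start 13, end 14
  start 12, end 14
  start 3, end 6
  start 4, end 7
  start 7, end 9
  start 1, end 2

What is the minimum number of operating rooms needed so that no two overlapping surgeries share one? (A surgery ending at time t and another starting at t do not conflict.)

The answer is the maximum number of intervals overlapping at any instant.
Events (time:±→running): 0:+→1 1:+→2 2:-→1 2:+→2 3:-→1 3:+→2 3:+→3 … peak 3.

3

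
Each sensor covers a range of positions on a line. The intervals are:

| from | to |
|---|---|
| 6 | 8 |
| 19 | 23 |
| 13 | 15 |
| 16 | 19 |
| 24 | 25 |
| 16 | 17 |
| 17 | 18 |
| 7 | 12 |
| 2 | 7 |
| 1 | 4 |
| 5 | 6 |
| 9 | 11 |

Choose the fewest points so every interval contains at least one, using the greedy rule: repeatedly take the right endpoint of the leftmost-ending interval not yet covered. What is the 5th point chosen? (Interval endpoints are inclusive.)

17

Sort by right endpoint; whenever an interval is uncovered, place a point at its right end.
Sorted: [1,4] [5,6] [2,7] [6,8] [9,11] [7,12] [13,15] [16,17] [17,18] [16,19] [19,23] [24,25]
{[1,4]} hit by 4; {[5,6],[2,7],[6,8]} hit by 6; {[9,11],[7,12]} hit by 11; {[13,15]} hit by 15; {[16,17],[17,18],[16,19]} hit by 17; {[19,23]} hit by 23; {[24,25]} hit by 25.
Points: 4, 6, 11, 15, 17, 23, 25 (7 total).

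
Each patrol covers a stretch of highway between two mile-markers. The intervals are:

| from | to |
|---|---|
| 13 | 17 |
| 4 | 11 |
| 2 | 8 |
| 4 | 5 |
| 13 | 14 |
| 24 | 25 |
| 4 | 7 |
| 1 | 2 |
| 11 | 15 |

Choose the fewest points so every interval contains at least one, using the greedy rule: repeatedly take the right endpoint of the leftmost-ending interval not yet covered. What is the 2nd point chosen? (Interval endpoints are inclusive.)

Sort by right endpoint; whenever an interval is uncovered, place a point at its right end.
By right end: [1,2]  [4,5]  [4,7]  [2,8]  [4,11]  [13,14]  [11,15]  [13,17]  [24,25]
[1,2] uncovered → point at 2; [4,5] uncovered → point at 5; [13,14] uncovered → point at 14; [24,25] uncovered → point at 25.
Points: 2, 5, 14, 25 (4 total).

5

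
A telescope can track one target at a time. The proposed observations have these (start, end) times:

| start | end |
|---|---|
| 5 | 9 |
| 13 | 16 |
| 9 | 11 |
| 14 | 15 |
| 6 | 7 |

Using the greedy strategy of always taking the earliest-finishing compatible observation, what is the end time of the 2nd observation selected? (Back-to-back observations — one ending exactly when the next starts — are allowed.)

11

Sorted by end: (6,7)  (5,9)  (9,11)  (14,15)  (13,16)
take (6,7); take (9,11); take (14,15).
Selected: (6,7) (9,11) (14,15)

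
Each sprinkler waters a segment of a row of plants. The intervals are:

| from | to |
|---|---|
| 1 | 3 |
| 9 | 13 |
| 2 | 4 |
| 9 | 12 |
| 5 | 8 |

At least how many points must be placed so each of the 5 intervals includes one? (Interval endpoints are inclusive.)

Sort by right endpoint; whenever an interval is uncovered, place a point at its right end.
By right end: [1,3]  [2,4]  [5,8]  [9,12]  [9,13]
[1,3] uncovered → point at 3; [5,8] uncovered → point at 8; [9,12] uncovered → point at 12.
Points: 3, 8, 12 (3 total).

3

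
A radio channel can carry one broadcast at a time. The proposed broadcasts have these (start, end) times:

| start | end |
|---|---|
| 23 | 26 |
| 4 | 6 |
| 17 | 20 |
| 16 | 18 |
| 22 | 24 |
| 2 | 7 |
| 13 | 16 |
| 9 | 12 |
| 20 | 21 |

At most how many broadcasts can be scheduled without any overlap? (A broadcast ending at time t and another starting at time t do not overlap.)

6

By end time: (4,6), (2,7), (9,12), (13,16), (16,18), (17,20), (20,21), (22,24), (23,26).
Pick (4,6); next start ≥ 6 → (9,12); next start ≥ 12 → (13,16); next start ≥ 16 → (16,18); next start ≥ 18 → (20,21); next start ≥ 21 → (22,24).
Selected 6 broadcasts.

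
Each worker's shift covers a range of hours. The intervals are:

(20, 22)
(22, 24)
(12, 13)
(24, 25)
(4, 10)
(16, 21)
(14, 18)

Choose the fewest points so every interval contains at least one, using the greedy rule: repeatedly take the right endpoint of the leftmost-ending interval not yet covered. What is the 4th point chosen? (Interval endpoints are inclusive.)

22

Process intervals by earliest right end; each time one isn't hit yet, stab at its right endpoint.
By right end: [4,10]  [12,13]  [14,18]  [16,21]  [20,22]  [22,24]  [24,25]
[4,10] uncovered → point at 10; [12,13] uncovered → point at 13; [14,18] uncovered → point at 18; [20,22] uncovered → point at 22; [24,25] uncovered → point at 25.
Points: 10, 13, 18, 22, 25 (5 total).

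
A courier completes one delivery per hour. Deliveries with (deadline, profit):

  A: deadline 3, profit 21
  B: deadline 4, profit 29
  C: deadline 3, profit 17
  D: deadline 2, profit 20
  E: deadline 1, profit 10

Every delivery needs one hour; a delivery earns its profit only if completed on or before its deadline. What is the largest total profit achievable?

Profit order: B=29 A=21 D=20 C=17 E=10
Assign: B→slot 4, A→slot 3, D→slot 2, C→slot 1, E skipped.
Slots: [1:C] [2:D] [3:A] [4:B]
Profit = 17 + 20 + 21 + 29 = 87

87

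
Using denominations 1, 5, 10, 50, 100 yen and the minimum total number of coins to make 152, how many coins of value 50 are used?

Greedy: take as many of the largest coin as possible, then repeat with the remainder.
152 = 1×100 + 1×50 + 2×1
Count of 50: 1

1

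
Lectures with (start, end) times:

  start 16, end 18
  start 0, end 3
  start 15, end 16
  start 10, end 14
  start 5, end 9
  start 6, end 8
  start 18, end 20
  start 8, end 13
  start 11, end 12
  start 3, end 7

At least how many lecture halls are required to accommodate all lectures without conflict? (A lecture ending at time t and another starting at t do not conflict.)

3

Events (time:±→running): 0:+→1 3:-→0 3:+→1 5:+→2 6:+→3 … peak 3.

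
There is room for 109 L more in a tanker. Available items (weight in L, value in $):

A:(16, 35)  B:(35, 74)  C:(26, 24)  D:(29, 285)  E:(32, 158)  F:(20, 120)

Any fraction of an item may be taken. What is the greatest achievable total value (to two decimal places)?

Sort by value per unit weight and fill in that order.
Order: D (285/29=9.83) > F (120/20=6.00) > E (158/32=4.94) > A (35/16=2.19) > B (74/35=2.11) > C (24/26=0.92)
Fill: take D (29 @ 285) → take F (20 @ 120) → take E (32 @ 158) → take A (16 @ 35) → take 12/35 of B → 25.37; 109/109 used.
Total value = 623.37

623.37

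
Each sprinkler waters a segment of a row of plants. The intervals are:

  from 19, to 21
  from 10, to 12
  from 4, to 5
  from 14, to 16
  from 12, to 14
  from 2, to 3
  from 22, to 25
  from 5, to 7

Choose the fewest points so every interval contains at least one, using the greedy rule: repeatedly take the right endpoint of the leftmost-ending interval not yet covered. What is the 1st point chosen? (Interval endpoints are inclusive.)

3

By right end: [2,3]  [4,5]  [5,7]  [10,12]  [12,14]  [14,16]  [19,21]  [22,25]
[2,3] uncovered → point at 3; [4,5] uncovered → point at 5; [10,12] uncovered → point at 12; [14,16] uncovered → point at 16; [19,21] uncovered → point at 21; [22,25] uncovered → point at 25.
Points: 3, 5, 12, 16, 21, 25 (6 total).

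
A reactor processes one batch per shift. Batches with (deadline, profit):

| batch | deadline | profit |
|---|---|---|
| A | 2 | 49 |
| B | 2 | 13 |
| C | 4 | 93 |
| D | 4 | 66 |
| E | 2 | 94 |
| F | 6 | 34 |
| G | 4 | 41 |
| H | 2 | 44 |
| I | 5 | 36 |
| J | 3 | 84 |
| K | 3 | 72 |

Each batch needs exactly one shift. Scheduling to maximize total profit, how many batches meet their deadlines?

6

Profit order: E=94 C=93 J=84 K=72 D=66 A=49 H=44 G=41 I=36 F=34 B=13
Assign: E→slot 2, C→slot 4, J→slot 3, K→slot 1, D skipped, A skipped, H skipped, G skipped, I→slot 5, F→slot 6, B skipped.
Slots: [1:K] [2:E] [3:J] [4:C] [5:I] [6:F]
6 of 11 scheduled.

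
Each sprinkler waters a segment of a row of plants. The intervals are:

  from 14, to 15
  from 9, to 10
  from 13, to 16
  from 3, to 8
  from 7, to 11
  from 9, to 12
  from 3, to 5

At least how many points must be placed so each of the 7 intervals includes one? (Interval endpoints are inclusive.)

3

Process intervals by earliest right end; each time one isn't hit yet, stab at its right endpoint.
By right end: [3,5]  [3,8]  [9,10]  [7,11]  [9,12]  [14,15]  [13,16]
[3,5] uncovered → point at 5; [9,10] uncovered → point at 10; [14,15] uncovered → point at 15.
Points: 5, 10, 15 (3 total).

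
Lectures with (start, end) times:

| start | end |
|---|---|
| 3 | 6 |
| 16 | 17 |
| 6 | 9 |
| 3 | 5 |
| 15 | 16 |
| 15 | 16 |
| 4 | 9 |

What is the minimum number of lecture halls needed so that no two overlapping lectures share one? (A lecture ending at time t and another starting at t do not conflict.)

Count concurrent intervals with a sweep; the peak is the room count.
Events (time:±→running): 3:+→1 3:+→2 4:+→3 … peak 3.

3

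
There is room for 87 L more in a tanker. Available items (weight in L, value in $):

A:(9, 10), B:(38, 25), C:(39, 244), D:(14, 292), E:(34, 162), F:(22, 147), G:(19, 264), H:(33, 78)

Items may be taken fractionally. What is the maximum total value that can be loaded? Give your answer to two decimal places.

Sort by value per unit weight and fill in that order.
Ratios (sorted): D 20.86, G 13.89, F 6.68, C 6.26, E 4.76, H 2.36, A 1.11, B 0.66
take D (14 @ 292); take G (19 @ 264); take F (22 @ 147); take 32/39 of C → 200.21. Capacity used 87/87.
Total value = 903.21

903.21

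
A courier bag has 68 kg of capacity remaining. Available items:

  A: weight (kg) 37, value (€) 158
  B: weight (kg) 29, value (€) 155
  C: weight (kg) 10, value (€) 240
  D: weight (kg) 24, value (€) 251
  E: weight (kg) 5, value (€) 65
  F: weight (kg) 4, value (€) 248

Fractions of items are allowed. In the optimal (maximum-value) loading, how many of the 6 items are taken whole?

Sort by value per unit weight and fill in that order.
Order: F (248/4=62.00) > C (240/10=24.00) > E (65/5=13.00) > D (251/24=10.46) > B (155/29=5.34) > A (158/37=4.27)
Fill: take F (4 @ 248) → take C (10 @ 240) → take E (5 @ 65) → take D (24 @ 251) → take 25/29 of B → 133.62; 68/68 used.
4 item(s) taken whole; one partial (take 25/29 of B).

4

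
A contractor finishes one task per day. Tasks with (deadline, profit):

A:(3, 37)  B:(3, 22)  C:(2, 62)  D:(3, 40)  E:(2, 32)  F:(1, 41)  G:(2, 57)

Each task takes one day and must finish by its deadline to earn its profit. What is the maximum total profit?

By profit: C(d2,62), G(d2,57), F(d1,41), D(d3,40), A(d3,37), E(d2,32), B(d3,22)
C→slot 2; G→slot 1; F skipped; D→slot 3; A skipped; E skipped; B skipped.
Profit = 57 + 62 + 40 = 159

159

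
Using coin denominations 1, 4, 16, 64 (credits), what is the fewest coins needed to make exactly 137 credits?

5

137 − 2×64→9 − 2×4→1 − 1×1→0
Total coins = 2 + 2 + 1 = 5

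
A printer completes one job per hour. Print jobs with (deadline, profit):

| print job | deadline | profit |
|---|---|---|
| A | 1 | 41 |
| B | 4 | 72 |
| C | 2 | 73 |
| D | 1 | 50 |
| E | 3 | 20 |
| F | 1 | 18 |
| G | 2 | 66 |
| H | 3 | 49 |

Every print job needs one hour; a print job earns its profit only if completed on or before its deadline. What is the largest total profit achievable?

Take jobs in profit order; each goes to the latest open slot no later than its deadline.
By profit: C(d2,73), B(d4,72), G(d2,66), D(d1,50), H(d3,49), A(d1,41), E(d3,20), F(d1,18)
C→slot 2; B→slot 4; G→slot 1; D skipped; H→slot 3; A skipped; E skipped; F skipped.
Profit = 66 + 73 + 49 + 72 = 260

260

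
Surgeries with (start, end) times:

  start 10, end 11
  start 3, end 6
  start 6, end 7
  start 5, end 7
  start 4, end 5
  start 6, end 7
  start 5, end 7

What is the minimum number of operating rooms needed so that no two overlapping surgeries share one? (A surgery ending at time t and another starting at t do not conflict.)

The answer is the maximum number of intervals overlapping at any instant.
starts: [3, 4, 5, 5, 6, 6, 10]
ends:   [5, 6, 7, 7, 7, 7, 11]
s3→1 s4→2 e5→1 s5→2 s5→3 e6→2 s6→3 s6→4  — peak 4.

4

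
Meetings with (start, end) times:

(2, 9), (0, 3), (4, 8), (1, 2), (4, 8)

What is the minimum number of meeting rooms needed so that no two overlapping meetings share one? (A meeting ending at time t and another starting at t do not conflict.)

3

Events (time:±→running): 0:+→1 1:+→2 2:-→1 2:+→2 3:-→1 4:+→2 4:+→3 … peak 3.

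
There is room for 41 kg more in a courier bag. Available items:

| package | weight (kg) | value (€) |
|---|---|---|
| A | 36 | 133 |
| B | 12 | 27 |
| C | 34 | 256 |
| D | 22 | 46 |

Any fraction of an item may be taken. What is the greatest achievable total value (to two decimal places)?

281.86

Sort by value per unit weight and fill in that order.
Order: C (256/34=7.53) > A (133/36=3.69) > B (27/12=2.25) > D (46/22=2.09)
Fill: take C (34 @ 256) → take 7/36 of A → 25.86; 41/41 used.
Total value = 281.86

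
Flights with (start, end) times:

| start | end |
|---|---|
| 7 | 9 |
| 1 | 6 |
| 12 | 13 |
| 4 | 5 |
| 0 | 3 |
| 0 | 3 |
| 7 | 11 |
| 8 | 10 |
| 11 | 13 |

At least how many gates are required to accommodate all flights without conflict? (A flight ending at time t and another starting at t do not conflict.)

starts: [0, 0, 1, 4, 7, 7, 8, 11, 12]
ends:   [3, 3, 5, 6, 9, 10, 11, 13, 13]
s0→1 s0→2 s1→3  — peak 3.

3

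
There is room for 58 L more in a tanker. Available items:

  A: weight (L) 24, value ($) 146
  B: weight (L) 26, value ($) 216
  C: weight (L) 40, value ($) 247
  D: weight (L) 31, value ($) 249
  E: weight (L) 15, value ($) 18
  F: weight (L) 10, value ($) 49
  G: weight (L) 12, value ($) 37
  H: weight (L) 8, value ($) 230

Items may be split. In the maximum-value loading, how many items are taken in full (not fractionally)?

Greedy by value/weight ratio, highest first.
Ratios (sorted): H 28.75, B 8.31, D 8.03, C 6.17, A 6.08, F 4.90, G 3.08, E 1.20
take H (8 @ 230); take B (26 @ 216); take 24/31 of D → 192.77. Capacity used 58/58.
2 item(s) taken whole; one partial (take 24/31 of D).

2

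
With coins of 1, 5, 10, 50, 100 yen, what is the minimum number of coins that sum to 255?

4

Greedy: take as many of the largest coin as possible, then repeat with the remainder.
255 = 2×100 + 1×50 + 1×5
Total coins = 2 + 1 + 1 = 4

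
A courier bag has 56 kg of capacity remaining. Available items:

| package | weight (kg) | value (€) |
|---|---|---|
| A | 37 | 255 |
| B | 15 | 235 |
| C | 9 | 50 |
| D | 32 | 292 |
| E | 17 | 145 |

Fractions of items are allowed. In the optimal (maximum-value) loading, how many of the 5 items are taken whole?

2

Order: B (235/15=15.67) > D (292/32=9.12) > E (145/17=8.53) > A (255/37=6.89) > C (50/9=5.56)
Fill: take B (15 @ 235) → take D (32 @ 292) → take 9/17 of E → 76.76; 56/56 used.
2 item(s) taken whole; one partial (take 9/17 of E).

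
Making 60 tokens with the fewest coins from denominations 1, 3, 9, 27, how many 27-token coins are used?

Use the largest denomination that fits, subtract, and repeat.
60 = 2×27 + 2×3
Count of 27: 2

2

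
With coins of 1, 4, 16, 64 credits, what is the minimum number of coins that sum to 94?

7

Use the largest denomination that fits, subtract, and repeat.
94 − 1×64→30 − 1×16→14 − 3×4→2 − 2×1→0
Total coins = 1 + 1 + 3 + 2 = 7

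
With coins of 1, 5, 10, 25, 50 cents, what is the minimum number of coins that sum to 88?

6

Greedy: take as many of the largest coin as possible, then repeat with the remainder.
88 = 1×50 + 1×25 + 1×10 + 3×1
Total coins = 1 + 1 + 1 + 3 = 6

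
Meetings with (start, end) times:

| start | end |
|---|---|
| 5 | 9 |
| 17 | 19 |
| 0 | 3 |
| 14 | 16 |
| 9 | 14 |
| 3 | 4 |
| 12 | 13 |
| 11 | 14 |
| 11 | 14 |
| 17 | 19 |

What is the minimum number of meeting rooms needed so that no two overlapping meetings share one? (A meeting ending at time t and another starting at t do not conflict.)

4

The answer is the maximum number of intervals overlapping at any instant.
starts: [0, 3, 5, 9, 11, 11, 12, 14, 17, 17]
ends:   [3, 4, 9, 13, 14, 14, 14, 16, 19, 19]
s0→1 e3→0 s3→1 e4→0 s5→1 e9→0 s9→1 s11→2 s11→3 s12→4  — peak 4.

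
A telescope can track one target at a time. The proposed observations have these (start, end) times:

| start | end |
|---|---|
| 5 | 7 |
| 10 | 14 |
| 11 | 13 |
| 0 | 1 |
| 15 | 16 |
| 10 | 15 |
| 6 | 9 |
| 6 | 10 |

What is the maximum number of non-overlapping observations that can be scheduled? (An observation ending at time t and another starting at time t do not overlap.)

Sorted by end: (0,1)  (5,7)  (6,9)  (6,10)  (11,13)  (10,14)  (10,15)  (15,16)
take (0,1); take (5,7); take (11,13); take (15,16).
Selected 4 observations.

4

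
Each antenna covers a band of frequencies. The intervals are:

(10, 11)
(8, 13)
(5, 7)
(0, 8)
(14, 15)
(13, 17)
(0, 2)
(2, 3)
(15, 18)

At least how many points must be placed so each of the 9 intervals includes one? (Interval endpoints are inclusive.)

4

Sorted: [0,2] [2,3] [5,7] [0,8] [10,11] [8,13] [14,15] [13,17] [15,18]
{[0,2],[2,3]} hit by 2; {[5,7],[0,8]} hit by 7; {[10,11],[8,13]} hit by 11; {[14,15],[13,17],[15,18]} hit by 15.
Points: 2, 7, 11, 15 (4 total).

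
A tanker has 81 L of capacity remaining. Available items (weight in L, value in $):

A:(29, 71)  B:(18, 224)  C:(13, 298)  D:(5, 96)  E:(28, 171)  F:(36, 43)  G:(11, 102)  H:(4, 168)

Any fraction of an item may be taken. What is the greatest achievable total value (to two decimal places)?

1063.90

Ratios (sorted): H 42.00, C 22.92, D 19.20, B 12.44, G 9.27, E 6.11, A 2.45, F 1.19
take H (4 @ 168); take C (13 @ 298); take D (5 @ 96); take B (18 @ 224); take G (11 @ 102); take E (28 @ 171); take 2/29 of A → 4.90. Capacity used 81/81.
Total value = 1063.90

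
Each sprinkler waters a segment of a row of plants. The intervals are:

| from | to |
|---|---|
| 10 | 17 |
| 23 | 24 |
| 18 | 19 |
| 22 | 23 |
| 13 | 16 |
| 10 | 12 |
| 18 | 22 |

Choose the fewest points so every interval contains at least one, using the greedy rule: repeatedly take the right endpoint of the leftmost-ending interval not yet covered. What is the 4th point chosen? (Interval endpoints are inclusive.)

Sort by right endpoint; whenever an interval is uncovered, place a point at its right end.
By right end: [10,12]  [13,16]  [10,17]  [18,19]  [18,22]  [22,23]  [23,24]
[10,12] uncovered → point at 12; [13,16] uncovered → point at 16; [18,19] uncovered → point at 19; [22,23] uncovered → point at 23.
Points: 12, 16, 19, 23 (4 total).

23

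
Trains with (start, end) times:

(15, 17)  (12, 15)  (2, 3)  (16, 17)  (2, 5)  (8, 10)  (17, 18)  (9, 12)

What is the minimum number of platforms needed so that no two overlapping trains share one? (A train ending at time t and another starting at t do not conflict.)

2

Count concurrent intervals with a sweep; the peak is the room count.
Events (time:±→running): 2:+→1 2:+→2 … peak 2.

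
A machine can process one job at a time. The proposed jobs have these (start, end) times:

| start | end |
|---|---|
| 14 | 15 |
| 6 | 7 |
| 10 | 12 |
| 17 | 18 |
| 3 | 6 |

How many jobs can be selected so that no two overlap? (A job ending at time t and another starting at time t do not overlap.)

5

Greedy by earliest finish: after sorting by end time, pick each interval compatible with the last pick.
By end time: (3,6), (6,7), (10,12), (14,15), (17,18).
Pick (3,6); next start ≥ 6 → (6,7); next start ≥ 7 → (10,12); next start ≥ 12 → (14,15); next start ≥ 15 → (17,18).
Selected 5 jobs.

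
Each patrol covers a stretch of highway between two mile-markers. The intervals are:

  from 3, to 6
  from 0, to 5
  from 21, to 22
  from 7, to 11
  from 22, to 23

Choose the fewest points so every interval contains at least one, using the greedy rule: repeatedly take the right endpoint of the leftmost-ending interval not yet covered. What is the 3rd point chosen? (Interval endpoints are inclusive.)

22

Process intervals by earliest right end; each time one isn't hit yet, stab at its right endpoint.
By right end: [0,5]  [3,6]  [7,11]  [21,22]  [22,23]
[0,5] uncovered → point at 5; [7,11] uncovered → point at 11; [21,22] uncovered → point at 22.
Points: 5, 11, 22 (3 total).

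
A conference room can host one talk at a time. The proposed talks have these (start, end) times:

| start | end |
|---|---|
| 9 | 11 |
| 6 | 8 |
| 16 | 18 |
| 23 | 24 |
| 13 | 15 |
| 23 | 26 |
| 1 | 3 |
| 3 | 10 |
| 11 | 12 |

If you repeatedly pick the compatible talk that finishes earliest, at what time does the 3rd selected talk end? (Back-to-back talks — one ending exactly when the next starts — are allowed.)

By end time: (1,3), (6,8), (3,10), (9,11), (11,12), (13,15), (16,18), (23,24), (23,26).
Pick (1,3); next start ≥ 3 → (6,8); next start ≥ 8 → (9,11); next start ≥ 11 → (11,12); next start ≥ 12 → (13,15); next start ≥ 15 → (16,18); next start ≥ 18 → (23,24).
Selected: (1,3) (6,8) (9,11) (11,12) (13,15) (16,18) (23,24)

11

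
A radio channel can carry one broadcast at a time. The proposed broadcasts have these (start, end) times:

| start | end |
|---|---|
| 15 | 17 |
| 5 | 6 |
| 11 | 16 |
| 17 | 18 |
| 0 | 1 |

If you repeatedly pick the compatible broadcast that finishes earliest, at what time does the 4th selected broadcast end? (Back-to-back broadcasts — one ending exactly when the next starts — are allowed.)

18

Sorted by end: (0,1)  (5,6)  (11,16)  (15,17)  (17,18)
take (0,1); take (5,6); take (11,16); skip (15,17); take (17,18).
Selected: (0,1) (5,6) (11,16) (17,18)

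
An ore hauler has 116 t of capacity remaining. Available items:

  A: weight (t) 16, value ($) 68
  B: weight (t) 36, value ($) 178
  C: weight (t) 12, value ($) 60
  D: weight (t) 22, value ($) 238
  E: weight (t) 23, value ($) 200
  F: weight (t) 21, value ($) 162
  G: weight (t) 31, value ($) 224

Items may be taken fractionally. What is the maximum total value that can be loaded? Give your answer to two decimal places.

918.61

Greedy by value/weight ratio, highest first.
Order: D (238/22=10.82) > E (200/23=8.70) > F (162/21=7.71) > G (224/31=7.23) > C (60/12=5.00) > B (178/36=4.94) > A (68/16=4.25)
Fill: take D (22 @ 238) → take E (23 @ 200) → take F (21 @ 162) → take G (31 @ 224) → take C (12 @ 60) → take 7/36 of B → 34.61; 116/116 used.
Total value = 918.61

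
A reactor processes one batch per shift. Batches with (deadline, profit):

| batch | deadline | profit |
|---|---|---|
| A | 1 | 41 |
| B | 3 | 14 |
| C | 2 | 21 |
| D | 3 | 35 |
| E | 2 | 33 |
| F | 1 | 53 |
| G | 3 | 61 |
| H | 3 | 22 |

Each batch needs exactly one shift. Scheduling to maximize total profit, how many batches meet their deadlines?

3

By profit: G(d3,61), F(d1,53), A(d1,41), D(d3,35), E(d2,33), H(d3,22), C(d2,21), B(d3,14)
G→slot 3; F→slot 1; A skipped; D→slot 2; E skipped; H skipped; C skipped; B skipped.
3 of 8 scheduled.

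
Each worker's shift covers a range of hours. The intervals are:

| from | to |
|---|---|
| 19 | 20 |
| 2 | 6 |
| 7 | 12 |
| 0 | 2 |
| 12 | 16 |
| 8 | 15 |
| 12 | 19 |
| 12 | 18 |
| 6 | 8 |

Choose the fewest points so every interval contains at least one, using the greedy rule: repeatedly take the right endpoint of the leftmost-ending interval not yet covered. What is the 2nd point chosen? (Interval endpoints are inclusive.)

By right end: [0,2]  [2,6]  [6,8]  [7,12]  [8,15]  [12,16]  [12,18]  [12,19]  [19,20]
[0,2] uncovered → point at 2; [6,8] uncovered → point at 8; [12,16] uncovered → point at 16; [19,20] uncovered → point at 20.
Points: 2, 8, 16, 20 (4 total).

8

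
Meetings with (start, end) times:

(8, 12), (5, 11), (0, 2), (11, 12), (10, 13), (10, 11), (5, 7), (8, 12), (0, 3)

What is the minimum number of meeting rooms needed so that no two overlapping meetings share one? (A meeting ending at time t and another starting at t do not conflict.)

5

Events (time:±→running): 0:+→1 0:+→2 2:-→1 3:-→0 5:+→1 5:+→2 7:-→1 8:+→2 8:+→3 10:+→4 10:+→5 … peak 5.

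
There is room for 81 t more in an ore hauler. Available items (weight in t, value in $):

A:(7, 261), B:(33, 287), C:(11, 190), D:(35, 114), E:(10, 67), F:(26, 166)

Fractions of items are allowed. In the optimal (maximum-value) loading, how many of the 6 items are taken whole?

Ratios (sorted): A 37.29, C 17.27, B 8.70, E 6.70, F 6.38, D 3.26
take A (7 @ 261); take C (11 @ 190); take B (33 @ 287); take E (10 @ 67); take 20/26 of F → 127.69. Capacity used 81/81.
4 item(s) taken whole; one partial (take 20/26 of F).

4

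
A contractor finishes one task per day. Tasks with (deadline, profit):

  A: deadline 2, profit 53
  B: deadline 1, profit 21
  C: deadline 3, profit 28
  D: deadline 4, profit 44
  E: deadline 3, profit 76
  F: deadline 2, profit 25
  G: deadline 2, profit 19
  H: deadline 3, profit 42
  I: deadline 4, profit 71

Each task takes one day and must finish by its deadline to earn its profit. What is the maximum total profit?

244

Take jobs in profit order; each goes to the latest open slot no later than its deadline.
By profit: E(d3,76), I(d4,71), A(d2,53), D(d4,44), H(d3,42), C(d3,28), F(d2,25), B(d1,21), G(d2,19)
E→slot 3; I→slot 4; A→slot 2; D→slot 1; H skipped; C skipped; F skipped; B skipped; G skipped.
Profit = 44 + 53 + 76 + 71 = 244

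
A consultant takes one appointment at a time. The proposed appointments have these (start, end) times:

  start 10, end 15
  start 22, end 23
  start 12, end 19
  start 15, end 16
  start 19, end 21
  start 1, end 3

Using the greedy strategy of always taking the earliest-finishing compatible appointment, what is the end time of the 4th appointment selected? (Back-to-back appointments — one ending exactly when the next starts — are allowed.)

21

Sorted by end: (1,3)  (10,15)  (15,16)  (12,19)  (19,21)  (22,23)
take (1,3); take (10,15); take (15,16); take (19,21); take (22,23).
Selected: (1,3) (10,15) (15,16) (19,21) (22,23)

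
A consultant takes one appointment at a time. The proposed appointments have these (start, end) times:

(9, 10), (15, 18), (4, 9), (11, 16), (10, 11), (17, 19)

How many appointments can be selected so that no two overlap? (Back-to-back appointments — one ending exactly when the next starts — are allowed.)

Greedy by earliest finish: after sorting by end time, pick each interval compatible with the last pick.
By end time: (4,9), (9,10), (10,11), (11,16), (15,18), (17,19).
Pick (4,9); next start ≥ 9 → (9,10); next start ≥ 10 → (10,11); next start ≥ 11 → (11,16); next start ≥ 16 → (17,19).
Selected 5 appointments.

5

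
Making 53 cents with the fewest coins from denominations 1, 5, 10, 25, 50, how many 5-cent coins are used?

53 = 1×50 + 3×1
Count of 5: 0

0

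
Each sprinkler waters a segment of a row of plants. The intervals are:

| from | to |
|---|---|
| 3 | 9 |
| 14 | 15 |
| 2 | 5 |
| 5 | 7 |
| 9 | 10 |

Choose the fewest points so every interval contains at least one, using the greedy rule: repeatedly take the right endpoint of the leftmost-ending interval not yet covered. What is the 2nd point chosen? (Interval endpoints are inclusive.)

10

Sort by right endpoint; whenever an interval is uncovered, place a point at its right end.
By right end: [2,5]  [5,7]  [3,9]  [9,10]  [14,15]
[2,5] uncovered → point at 5; [9,10] uncovered → point at 10; [14,15] uncovered → point at 15.
Points: 5, 10, 15 (3 total).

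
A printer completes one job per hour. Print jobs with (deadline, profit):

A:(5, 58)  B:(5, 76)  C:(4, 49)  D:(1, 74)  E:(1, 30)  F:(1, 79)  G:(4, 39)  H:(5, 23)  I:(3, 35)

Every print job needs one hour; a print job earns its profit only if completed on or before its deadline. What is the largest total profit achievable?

301

Take jobs in profit order; each goes to the latest open slot no later than its deadline.
By profit: F(d1,79), B(d5,76), D(d1,74), A(d5,58), C(d4,49), G(d4,39), I(d3,35), E(d1,30), H(d5,23)
F→slot 1; B→slot 5; D skipped; A→slot 4; C→slot 3; G→slot 2; I skipped; E skipped; H skipped.
Profit = 79 + 39 + 49 + 58 + 76 = 301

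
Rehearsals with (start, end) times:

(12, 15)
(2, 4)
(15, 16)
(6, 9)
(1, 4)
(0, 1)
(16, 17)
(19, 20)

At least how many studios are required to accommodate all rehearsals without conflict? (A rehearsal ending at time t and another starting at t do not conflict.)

2

starts: [0, 1, 2, 6, 12, 15, 16, 19]
ends:   [1, 4, 4, 9, 15, 16, 17, 20]
s0→1 e1→0 s1→1 s2→2  — peak 2.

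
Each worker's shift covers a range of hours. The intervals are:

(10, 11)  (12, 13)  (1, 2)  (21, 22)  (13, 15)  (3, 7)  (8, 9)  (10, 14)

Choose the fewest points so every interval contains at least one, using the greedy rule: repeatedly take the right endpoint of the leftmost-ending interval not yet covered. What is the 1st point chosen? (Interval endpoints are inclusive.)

2

By right end: [1,2]  [3,7]  [8,9]  [10,11]  [12,13]  [10,14]  [13,15]  [21,22]
[1,2] uncovered → point at 2; [3,7] uncovered → point at 7; [8,9] uncovered → point at 9; [10,11] uncovered → point at 11; [12,13] uncovered → point at 13; [21,22] uncovered → point at 22.
Points: 2, 7, 9, 11, 13, 22 (6 total).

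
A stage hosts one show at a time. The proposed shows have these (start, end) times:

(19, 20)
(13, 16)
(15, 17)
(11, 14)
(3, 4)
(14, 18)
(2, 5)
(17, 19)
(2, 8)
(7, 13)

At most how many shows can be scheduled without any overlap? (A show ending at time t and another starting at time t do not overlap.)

Greedy by earliest finish: after sorting by end time, pick each interval compatible with the last pick.
By end time: (3,4), (2,5), (2,8), (7,13), (11,14), (13,16), (15,17), (14,18), (17,19), (19,20).
Pick (3,4); next start ≥ 4 → (7,13); next start ≥ 13 → (13,16); next start ≥ 16 → (17,19); next start ≥ 19 → (19,20).
Selected 5 shows.

5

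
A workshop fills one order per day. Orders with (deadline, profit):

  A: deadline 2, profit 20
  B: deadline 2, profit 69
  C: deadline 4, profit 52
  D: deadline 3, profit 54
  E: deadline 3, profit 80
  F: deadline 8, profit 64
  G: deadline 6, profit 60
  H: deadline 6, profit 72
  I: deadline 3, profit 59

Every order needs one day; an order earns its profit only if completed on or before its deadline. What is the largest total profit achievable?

456

Sort by profit descending; place each in the latest free slot ≤ its deadline.
Profit order: E=80 H=72 B=69 F=64 G=60 I=59 D=54 C=52 A=20
Assign: E→slot 3, H→slot 6, B→slot 2, F→slot 8, G→slot 5, I→slot 1, D skipped, C→slot 4, A skipped.
Slots: [1:I] [2:B] [3:E] [4:C] [5:G] [6:H] [8:F]
Profit = 59 + 69 + 80 + 52 + 60 + 72 + 64 = 456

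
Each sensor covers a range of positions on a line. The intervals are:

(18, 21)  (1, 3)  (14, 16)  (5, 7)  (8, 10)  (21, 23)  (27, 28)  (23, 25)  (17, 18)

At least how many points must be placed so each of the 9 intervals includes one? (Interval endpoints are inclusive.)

7

Sort by right endpoint; whenever an interval is uncovered, place a point at its right end.
Sorted: [1,3] [5,7] [8,10] [14,16] [17,18] [18,21] [21,23] [23,25] [27,28]
{[1,3]} hit by 3; {[5,7]} hit by 7; {[8,10]} hit by 10; {[14,16]} hit by 16; {[17,18],[18,21]} hit by 18; {[21,23],[23,25]} hit by 23; {[27,28]} hit by 28.
Points: 3, 7, 10, 16, 18, 23, 28 (7 total).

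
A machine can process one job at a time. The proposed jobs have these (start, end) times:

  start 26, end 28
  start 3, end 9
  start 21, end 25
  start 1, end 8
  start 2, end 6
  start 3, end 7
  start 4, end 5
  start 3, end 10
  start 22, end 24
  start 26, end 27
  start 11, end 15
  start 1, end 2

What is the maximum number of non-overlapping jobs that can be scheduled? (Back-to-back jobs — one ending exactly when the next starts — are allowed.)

Sorted by end: (1,2)  (4,5)  (2,6)  (3,7)  (1,8)  (3,9)  (3,10)  (11,15)  (22,24)  (21,25)  (26,27)  (26,28)
take (1,2); take (4,5); skip (2,6); skip (3,10); take (11,15); take (22,24); take (26,27); skip (26,28).
Selected 5 jobs.

5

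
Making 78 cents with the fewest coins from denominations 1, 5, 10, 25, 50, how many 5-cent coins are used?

0

78 = 1×50 + 1×25 + 3×1
Count of 5: 0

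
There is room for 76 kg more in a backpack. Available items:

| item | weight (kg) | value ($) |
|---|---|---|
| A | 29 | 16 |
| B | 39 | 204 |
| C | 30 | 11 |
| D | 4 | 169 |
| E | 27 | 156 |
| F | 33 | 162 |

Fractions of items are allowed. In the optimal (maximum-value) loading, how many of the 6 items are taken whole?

3

Greedy by value/weight ratio, highest first.
Ratios (sorted): D 42.25, E 5.78, B 5.23, F 4.91, A 0.55, C 0.37
take D (4 @ 169); take E (27 @ 156); take B (39 @ 204); take 6/33 of F → 29.45. Capacity used 76/76.
3 item(s) taken whole; one partial (take 6/33 of F).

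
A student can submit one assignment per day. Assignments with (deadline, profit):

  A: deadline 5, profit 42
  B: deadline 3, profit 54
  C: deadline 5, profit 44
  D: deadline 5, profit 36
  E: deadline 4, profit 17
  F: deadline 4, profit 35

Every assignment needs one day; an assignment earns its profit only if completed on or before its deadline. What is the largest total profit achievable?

211

Sort by profit descending; place each in the latest free slot ≤ its deadline.
Profit order: B=54 C=44 A=42 D=36 F=35 E=17
Assign: B→slot 3, C→slot 5, A→slot 4, D→slot 2, F→slot 1, E skipped.
Slots: [1:F] [2:D] [3:B] [4:A] [5:C]
Profit = 35 + 36 + 54 + 42 + 44 = 211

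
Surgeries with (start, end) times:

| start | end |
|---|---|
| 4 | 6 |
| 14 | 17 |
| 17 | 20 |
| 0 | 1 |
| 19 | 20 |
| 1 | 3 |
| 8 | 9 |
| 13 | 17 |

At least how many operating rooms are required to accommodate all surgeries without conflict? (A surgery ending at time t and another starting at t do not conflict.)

The answer is the maximum number of intervals overlapping at any instant.
Events (time:±→running): 0:+→1 1:-→0 1:+→1 3:-→0 4:+→1 6:-→0 8:+→1 9:-→0 13:+→1 14:+→2 … peak 2.

2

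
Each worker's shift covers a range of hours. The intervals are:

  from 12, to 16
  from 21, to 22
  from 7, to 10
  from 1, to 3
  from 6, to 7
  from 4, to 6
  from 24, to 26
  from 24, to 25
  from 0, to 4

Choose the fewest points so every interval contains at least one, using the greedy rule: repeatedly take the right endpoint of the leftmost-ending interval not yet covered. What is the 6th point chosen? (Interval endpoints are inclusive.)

Process intervals by earliest right end; each time one isn't hit yet, stab at its right endpoint.
By right end: [1,3]  [0,4]  [4,6]  [6,7]  [7,10]  [12,16]  [21,22]  [24,25]  [24,26]
[1,3] uncovered → point at 3; [4,6] uncovered → point at 6; [7,10] uncovered → point at 10; [12,16] uncovered → point at 16; [21,22] uncovered → point at 22; [24,25] uncovered → point at 25.
Points: 3, 6, 10, 16, 22, 25 (6 total).

25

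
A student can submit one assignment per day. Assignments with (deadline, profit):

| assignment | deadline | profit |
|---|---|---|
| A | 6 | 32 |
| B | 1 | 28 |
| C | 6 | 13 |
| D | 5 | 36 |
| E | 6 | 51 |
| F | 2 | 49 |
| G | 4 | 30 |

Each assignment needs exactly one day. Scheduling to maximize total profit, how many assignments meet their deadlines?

6

Profit order: E=51 F=49 D=36 A=32 G=30 B=28 C=13
Assign: E→slot 6, F→slot 2, D→slot 5, A→slot 4, G→slot 3, B→slot 1, C skipped.
Slots: [1:B] [2:F] [3:G] [4:A] [5:D] [6:E]
6 of 7 scheduled.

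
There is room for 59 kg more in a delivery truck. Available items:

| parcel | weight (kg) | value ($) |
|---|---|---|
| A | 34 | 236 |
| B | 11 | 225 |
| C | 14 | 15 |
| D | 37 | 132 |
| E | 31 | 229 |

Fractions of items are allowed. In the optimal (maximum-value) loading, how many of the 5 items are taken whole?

2

Greedy by value/weight ratio, highest first.
Order: B (225/11=20.45) > E (229/31=7.39) > A (236/34=6.94) > D (132/37=3.57) > C (15/14=1.07)
Fill: take B (11 @ 225) → take E (31 @ 229) → take 17/34 of A → 118.00; 59/59 used.
2 item(s) taken whole; one partial (take 17/34 of A).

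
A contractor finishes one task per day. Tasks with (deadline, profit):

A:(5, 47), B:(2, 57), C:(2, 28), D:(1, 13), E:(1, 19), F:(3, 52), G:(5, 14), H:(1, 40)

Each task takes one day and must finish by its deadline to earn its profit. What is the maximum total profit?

210

Profit order: B=57 F=52 A=47 H=40 C=28 E=19 G=14 D=13
Assign: B→slot 2, F→slot 3, A→slot 5, H→slot 1, C skipped, E skipped, G→slot 4, D skipped.
Slots: [1:H] [2:B] [3:F] [4:G] [5:A]
Profit = 40 + 57 + 52 + 14 + 47 = 210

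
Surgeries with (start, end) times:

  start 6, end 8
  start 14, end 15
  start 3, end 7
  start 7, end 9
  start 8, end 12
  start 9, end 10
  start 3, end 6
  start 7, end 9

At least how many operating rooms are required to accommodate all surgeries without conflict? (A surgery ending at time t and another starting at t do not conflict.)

Count concurrent intervals with a sweep; the peak is the room count.
starts: [3, 3, 6, 7, 7, 8, 9, 14]
ends:   [6, 7, 8, 9, 9, 10, 12, 15]
s3→1 s3→2 e6→1 s6→2 e7→1 s7→2 s7→3  — peak 3.

3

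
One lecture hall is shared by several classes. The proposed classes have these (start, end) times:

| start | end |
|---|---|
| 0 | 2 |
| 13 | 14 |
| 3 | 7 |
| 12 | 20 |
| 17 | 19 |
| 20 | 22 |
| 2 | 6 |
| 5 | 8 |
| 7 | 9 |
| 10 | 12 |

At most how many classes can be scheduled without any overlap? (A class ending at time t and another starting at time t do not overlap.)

7

Greedy by earliest finish: after sorting by end time, pick each interval compatible with the last pick.
By end time: (0,2), (2,6), (3,7), (5,8), (7,9), (10,12), (13,14), (17,19), (12,20), (20,22).
Pick (0,2); next start ≥ 2 → (2,6); next start ≥ 6 → (7,9); next start ≥ 9 → (10,12); next start ≥ 12 → (13,14); next start ≥ 14 → (17,19); next start ≥ 19 → (20,22).
Selected 7 classes.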